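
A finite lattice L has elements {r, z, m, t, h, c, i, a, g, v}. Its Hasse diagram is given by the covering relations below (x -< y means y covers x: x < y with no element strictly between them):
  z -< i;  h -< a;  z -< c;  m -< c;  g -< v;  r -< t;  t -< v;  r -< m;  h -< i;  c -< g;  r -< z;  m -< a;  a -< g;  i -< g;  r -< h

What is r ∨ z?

Common upper bounds of {r, z}: c, g, i, v, z.
The least among these is z.

z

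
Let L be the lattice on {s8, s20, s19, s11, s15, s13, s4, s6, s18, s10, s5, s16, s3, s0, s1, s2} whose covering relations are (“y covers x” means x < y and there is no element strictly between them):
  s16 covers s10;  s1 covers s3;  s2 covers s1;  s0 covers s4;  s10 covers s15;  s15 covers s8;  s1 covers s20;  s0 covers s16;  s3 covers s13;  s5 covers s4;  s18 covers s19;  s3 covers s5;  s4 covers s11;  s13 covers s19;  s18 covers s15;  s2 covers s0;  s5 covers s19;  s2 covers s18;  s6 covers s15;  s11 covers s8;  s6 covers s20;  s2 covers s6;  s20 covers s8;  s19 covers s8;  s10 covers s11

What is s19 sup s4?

Common upper bounds of {s19, s4}: s1, s2, s3, s5.
The least among these is s5.

s5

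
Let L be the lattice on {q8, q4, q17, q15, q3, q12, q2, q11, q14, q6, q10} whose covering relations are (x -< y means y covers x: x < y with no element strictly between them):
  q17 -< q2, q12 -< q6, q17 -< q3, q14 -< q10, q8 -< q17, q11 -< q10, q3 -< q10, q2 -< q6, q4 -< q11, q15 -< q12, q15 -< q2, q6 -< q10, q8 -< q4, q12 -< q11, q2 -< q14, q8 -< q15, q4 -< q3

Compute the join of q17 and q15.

Common upper bounds of {q17, q15}: q10, q14, q2, q6.
The least among these is q2.

q2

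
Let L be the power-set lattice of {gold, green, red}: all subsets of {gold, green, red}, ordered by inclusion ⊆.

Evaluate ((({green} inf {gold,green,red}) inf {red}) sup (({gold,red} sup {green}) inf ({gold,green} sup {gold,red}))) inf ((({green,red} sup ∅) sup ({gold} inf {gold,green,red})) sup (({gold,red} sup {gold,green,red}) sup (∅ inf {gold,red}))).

{green} ∧ {gold,green,red} = {green}
{green} ∧ {red} = ∅
{gold,red} ∨ {green} = {gold,green,red}
{gold,green} ∨ {gold,red} = {gold,green,red}
{gold,green,red} ∧ {gold,green,red} = {gold,green,red}
∅ ∨ {gold,green,red} = {gold,green,red}
{green,red} ∨ ∅ = {green,red}
{gold} ∧ {gold,green,red} = {gold}
{green,red} ∨ {gold} = {gold,green,red}
{gold,red} ∨ {gold,green,red} = {gold,green,red}
∅ ∧ {gold,red} = ∅
{gold,green,red} ∨ ∅ = {gold,green,red}
{gold,green,red} ∨ {gold,green,red} = {gold,green,red}
{gold,green,red} ∧ {gold,green,red} = {gold,green,red}

{gold,green,red}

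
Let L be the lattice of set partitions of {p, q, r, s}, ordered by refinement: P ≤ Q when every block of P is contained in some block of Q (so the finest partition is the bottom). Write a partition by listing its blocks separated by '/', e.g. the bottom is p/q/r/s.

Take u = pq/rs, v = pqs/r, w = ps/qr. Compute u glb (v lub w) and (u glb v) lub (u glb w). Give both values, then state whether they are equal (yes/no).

v lub w = pqrs, so u glb (v lub w) = pq/rs glb pqrs = pq/rs.
u glb v = pq/r/s and u glb w = p/q/r/s, so (u glb v) lub (u glb w) = pq/r/s lub p/q/r/s = pq/r/s.
Equal: no.

pq/rs; pq/r/s; no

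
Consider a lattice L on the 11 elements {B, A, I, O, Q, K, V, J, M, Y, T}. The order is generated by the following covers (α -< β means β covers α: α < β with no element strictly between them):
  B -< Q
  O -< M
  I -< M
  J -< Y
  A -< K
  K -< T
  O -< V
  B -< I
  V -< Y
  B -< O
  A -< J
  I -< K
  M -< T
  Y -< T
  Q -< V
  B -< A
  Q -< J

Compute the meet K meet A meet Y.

Common lower bounds of {K, A, Y}: A, B.
The greatest among these is A.

A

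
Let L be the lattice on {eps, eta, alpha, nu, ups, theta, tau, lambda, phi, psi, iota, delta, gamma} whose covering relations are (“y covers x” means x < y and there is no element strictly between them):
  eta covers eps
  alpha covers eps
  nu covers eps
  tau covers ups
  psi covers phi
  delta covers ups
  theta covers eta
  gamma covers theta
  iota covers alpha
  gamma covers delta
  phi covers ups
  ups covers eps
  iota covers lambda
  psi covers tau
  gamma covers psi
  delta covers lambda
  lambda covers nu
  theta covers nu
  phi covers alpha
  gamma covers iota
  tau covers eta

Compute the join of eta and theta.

theta

Common upper bounds of {eta, theta}: gamma, theta.
The least among these is theta.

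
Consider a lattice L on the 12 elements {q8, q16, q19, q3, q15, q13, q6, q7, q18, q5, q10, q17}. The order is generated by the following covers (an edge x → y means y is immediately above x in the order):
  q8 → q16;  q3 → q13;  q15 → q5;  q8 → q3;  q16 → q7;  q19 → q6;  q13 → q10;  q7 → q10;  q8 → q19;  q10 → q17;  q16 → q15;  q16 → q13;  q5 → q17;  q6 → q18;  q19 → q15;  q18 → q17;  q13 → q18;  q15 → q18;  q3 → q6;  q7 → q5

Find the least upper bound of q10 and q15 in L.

Common upper bounds of {q10, q15}: q17.
The least among these is q17.

q17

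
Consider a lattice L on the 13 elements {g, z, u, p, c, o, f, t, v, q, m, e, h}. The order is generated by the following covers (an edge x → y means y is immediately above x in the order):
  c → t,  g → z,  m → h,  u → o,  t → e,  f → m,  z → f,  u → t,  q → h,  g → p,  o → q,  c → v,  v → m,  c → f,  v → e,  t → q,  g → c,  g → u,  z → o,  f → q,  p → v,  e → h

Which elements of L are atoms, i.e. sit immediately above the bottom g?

c, p, u, z

The atoms are exactly the elements that cover g: c, p, u, z.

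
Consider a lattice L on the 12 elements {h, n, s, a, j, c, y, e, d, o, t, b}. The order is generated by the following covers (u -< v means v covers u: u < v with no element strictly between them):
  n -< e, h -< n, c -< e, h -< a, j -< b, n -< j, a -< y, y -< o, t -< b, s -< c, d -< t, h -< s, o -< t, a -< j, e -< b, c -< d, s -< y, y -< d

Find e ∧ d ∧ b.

Common lower bounds of {e, d, b}: c, h, s.
The greatest among these is c.

c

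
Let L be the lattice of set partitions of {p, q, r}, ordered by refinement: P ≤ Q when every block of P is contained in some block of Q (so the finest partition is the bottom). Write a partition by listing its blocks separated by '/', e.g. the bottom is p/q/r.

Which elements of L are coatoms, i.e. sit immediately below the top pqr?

The coatoms are exactly the elements covered by pqr: p/qr, pq/r, pr/q.

p/qr, pq/r, pr/q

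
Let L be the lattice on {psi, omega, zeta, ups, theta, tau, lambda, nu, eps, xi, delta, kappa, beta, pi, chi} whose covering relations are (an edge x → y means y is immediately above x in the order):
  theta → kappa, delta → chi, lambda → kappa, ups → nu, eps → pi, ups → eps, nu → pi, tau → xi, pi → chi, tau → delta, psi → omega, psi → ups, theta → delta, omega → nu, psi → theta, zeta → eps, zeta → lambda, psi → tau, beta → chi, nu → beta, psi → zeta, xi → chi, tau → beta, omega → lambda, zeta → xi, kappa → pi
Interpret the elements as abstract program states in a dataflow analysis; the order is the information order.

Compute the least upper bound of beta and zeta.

chi

Common upper bounds of {beta, zeta}: chi.
The least among these is chi.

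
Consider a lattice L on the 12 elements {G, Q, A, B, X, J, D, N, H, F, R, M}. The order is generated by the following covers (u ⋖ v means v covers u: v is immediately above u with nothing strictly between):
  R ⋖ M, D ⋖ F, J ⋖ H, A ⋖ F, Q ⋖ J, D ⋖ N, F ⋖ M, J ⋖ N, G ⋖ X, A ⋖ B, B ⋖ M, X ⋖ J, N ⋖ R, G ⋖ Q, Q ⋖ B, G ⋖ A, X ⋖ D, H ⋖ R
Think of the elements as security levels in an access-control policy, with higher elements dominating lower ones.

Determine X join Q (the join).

J

Common upper bounds of {X, Q}: H, J, M, N, R.
The least among these is J.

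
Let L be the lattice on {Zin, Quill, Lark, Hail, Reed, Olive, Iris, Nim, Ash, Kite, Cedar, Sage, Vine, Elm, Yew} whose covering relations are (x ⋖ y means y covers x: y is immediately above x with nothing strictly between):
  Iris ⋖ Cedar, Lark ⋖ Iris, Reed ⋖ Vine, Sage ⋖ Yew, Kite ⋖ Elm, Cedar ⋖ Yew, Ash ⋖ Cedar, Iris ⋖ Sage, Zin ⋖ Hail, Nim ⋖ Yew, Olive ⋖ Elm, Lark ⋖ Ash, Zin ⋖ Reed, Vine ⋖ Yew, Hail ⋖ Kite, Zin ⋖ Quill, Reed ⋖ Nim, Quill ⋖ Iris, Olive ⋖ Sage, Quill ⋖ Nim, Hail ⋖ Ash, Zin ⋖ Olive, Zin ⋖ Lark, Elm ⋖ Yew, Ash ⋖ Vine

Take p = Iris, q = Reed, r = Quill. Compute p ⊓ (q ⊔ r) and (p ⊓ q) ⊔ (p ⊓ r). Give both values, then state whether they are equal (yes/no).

Quill; Quill; yes

q ⊔ r = Nim, so p ⊓ (q ⊔ r) = Iris ⊓ Nim = Quill.
p ⊓ q = Zin and p ⊓ r = Quill, so (p ⊓ q) ⊔ (p ⊓ r) = Zin ⊔ Quill = Quill.
Equal: yes.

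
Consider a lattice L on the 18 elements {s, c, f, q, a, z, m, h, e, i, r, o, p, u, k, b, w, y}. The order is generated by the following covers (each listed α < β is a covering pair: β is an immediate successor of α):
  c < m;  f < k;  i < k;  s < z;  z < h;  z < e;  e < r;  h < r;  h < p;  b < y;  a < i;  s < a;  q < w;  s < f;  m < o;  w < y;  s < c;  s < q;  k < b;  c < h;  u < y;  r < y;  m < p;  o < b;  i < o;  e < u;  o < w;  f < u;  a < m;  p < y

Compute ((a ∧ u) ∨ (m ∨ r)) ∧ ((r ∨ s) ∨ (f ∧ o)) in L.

a ∧ u = s
m ∨ r = y
s ∨ y = y
r ∨ s = r
f ∧ o = s
r ∨ s = r
y ∧ r = r

r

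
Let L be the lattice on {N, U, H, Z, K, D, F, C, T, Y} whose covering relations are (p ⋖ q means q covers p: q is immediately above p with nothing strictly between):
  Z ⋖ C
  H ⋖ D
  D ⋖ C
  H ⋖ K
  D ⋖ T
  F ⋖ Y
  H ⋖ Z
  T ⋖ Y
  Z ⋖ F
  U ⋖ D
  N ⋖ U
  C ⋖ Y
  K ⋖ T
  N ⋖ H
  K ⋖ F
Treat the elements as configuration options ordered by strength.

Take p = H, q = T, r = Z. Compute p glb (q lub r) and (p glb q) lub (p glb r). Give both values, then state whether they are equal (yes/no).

q lub r = Y, so p glb (q lub r) = H glb Y = H.
p glb q = H and p glb r = H, so (p glb q) lub (p glb r) = H lub H = H.
Equal: yes.

H; H; yes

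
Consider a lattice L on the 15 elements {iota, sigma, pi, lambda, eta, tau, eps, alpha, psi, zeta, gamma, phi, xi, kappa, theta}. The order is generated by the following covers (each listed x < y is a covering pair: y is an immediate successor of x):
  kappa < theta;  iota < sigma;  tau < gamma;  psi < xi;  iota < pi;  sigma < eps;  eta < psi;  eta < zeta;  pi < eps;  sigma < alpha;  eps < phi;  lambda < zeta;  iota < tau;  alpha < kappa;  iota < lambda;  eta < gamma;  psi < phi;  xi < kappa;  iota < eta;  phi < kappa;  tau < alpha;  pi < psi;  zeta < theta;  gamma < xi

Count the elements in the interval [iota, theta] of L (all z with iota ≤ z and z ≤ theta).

15

The interval [iota, theta] = {alpha, eps, eta, gamma, iota, kappa, lambda, phi, pi, psi, sigma, tau, theta, xi, zeta}, which has 15 elements.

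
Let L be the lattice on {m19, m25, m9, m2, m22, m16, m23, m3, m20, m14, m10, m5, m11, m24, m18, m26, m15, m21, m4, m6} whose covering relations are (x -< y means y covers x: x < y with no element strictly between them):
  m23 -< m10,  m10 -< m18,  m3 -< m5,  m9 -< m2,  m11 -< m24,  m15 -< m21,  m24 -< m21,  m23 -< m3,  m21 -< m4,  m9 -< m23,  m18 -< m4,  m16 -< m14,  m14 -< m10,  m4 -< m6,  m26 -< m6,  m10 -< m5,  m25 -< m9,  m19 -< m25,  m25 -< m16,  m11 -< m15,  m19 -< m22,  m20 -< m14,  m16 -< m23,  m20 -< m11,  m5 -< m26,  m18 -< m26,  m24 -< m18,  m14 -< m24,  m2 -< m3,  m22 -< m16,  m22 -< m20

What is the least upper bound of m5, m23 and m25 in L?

m5

Common upper bounds of {m5, m23, m25}: m26, m5, m6.
The least among these is m5.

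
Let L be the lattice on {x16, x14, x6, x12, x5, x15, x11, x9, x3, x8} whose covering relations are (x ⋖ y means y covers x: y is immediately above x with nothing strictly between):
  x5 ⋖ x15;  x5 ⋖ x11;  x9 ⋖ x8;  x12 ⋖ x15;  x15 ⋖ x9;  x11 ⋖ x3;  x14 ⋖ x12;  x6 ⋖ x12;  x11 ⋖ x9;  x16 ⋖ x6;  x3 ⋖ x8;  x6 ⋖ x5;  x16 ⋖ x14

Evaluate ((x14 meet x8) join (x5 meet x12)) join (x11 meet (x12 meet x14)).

x14 ∧ x8 = x14
x5 ∧ x12 = x6
x14 ∨ x6 = x12
x12 ∧ x14 = x14
x11 ∧ x14 = x16
x12 ∨ x16 = x12

x12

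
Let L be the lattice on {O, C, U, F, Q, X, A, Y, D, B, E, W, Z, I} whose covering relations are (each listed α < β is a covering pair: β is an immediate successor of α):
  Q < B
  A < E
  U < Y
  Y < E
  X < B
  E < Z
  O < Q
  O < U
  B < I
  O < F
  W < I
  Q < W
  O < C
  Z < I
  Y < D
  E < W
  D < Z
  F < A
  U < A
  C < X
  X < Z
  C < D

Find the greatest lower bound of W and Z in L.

E

Common lower bounds of {W, Z}: A, E, F, O, U, Y.
The greatest among these is E.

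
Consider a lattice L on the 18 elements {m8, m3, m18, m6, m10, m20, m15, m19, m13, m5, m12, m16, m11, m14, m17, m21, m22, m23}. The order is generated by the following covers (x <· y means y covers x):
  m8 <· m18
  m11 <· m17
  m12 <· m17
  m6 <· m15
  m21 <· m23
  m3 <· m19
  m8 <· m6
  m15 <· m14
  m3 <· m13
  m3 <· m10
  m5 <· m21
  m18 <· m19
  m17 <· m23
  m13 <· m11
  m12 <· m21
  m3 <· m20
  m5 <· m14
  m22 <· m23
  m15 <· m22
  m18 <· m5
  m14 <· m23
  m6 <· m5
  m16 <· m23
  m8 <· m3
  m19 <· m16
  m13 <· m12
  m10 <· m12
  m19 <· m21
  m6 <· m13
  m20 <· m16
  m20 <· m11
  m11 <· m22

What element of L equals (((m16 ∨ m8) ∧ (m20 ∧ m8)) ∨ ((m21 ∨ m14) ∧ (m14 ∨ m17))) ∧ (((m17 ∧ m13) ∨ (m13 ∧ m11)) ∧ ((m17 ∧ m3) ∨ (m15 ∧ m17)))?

m16 ∨ m8 = m16
m20 ∧ m8 = m8
m16 ∧ m8 = m8
m21 ∨ m14 = m23
m14 ∨ m17 = m23
m23 ∧ m23 = m23
m8 ∨ m23 = m23
m17 ∧ m13 = m13
m13 ∧ m11 = m13
m13 ∨ m13 = m13
m17 ∧ m3 = m3
m15 ∧ m17 = m6
m3 ∨ m6 = m13
m13 ∧ m13 = m13
m23 ∧ m13 = m13

m13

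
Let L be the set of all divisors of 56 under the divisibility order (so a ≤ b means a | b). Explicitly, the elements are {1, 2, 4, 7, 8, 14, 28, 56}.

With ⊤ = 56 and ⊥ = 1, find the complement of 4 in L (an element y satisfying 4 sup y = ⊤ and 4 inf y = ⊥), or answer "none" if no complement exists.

none

For every candidate y, either 4 ∨ y ≠ 56 or 4 ∧ y ≠ 1; no complement exists.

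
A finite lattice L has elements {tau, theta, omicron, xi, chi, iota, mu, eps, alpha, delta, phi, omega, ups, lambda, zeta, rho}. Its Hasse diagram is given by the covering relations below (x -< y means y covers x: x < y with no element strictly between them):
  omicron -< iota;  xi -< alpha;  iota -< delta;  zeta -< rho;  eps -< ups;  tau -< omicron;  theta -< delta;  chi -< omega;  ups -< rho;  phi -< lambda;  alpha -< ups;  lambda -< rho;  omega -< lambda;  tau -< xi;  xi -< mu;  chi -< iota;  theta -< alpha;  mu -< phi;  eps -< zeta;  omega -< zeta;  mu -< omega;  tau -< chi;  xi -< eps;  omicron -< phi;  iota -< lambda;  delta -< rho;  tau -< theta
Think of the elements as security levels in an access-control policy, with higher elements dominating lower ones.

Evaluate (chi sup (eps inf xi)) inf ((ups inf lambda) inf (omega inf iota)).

eps ∧ xi = xi
chi ∨ xi = omega
ups ∧ lambda = xi
omega ∧ iota = chi
xi ∧ chi = tau
omega ∧ tau = tau

tau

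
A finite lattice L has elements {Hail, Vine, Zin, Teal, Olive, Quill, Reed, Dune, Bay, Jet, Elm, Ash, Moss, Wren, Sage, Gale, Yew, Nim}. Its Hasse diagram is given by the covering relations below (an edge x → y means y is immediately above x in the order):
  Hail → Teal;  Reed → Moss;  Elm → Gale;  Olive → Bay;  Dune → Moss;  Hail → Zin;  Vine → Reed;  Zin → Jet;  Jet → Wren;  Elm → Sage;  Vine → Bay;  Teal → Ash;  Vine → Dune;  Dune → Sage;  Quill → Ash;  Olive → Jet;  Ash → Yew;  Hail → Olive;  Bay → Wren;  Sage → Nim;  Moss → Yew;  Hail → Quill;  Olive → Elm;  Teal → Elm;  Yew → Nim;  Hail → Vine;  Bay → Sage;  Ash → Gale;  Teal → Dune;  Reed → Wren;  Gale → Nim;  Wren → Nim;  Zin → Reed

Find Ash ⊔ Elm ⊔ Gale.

Gale

Common upper bounds of {Ash, Elm, Gale}: Gale, Nim.
The least among these is Gale.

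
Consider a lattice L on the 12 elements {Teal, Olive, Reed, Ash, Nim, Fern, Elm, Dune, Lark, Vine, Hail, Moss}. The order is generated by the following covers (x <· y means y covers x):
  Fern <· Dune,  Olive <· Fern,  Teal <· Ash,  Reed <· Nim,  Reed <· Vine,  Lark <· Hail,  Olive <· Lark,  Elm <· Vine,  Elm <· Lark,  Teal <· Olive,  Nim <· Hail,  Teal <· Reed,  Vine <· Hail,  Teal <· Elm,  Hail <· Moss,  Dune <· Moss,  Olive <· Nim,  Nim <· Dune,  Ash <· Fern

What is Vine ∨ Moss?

Common upper bounds of {Vine, Moss}: Moss.
The least among these is Moss.

Moss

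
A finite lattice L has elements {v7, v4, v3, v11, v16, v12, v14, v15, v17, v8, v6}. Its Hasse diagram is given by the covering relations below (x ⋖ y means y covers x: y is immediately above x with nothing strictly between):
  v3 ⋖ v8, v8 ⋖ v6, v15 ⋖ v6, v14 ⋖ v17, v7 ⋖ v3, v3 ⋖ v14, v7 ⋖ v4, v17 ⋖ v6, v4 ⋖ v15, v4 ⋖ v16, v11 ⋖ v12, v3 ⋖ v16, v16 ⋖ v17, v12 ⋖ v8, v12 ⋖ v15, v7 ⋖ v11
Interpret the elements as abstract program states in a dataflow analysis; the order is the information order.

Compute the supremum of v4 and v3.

v16

Common upper bounds of {v4, v3}: v16, v17, v6.
The least among these is v16.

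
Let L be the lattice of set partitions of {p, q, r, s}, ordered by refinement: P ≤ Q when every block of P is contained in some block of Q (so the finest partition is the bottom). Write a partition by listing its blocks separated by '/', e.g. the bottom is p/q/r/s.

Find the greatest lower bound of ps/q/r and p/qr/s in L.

The meet (common refinement) of ps/q/r and p/qr/s intersects blocks pairwise, giving p/q/r/s.

p/q/r/s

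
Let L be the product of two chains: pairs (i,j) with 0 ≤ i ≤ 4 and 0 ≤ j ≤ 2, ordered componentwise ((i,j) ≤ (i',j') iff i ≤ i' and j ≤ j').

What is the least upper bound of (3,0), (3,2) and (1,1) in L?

(3,2)

Common upper bounds of {(3,0), (3,2), (1,1)}: (3,2), (4,2).
The least among these is (3,2).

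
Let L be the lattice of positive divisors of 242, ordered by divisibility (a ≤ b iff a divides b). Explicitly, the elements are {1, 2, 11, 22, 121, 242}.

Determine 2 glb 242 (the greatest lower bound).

2

In the divisibility order, the meet is the greatest common divisor: gcd(2, 242) = 2.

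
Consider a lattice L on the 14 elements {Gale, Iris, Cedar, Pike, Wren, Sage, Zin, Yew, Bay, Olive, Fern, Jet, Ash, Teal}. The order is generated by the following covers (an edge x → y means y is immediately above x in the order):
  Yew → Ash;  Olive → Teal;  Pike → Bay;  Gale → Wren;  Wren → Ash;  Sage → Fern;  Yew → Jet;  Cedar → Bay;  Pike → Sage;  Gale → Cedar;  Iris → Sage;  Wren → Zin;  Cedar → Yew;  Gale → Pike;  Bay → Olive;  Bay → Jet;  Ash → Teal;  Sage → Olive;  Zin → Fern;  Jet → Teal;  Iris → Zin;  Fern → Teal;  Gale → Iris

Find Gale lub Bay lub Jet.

Common upper bounds of {Gale, Bay, Jet}: Jet, Teal.
The least among these is Jet.

Jet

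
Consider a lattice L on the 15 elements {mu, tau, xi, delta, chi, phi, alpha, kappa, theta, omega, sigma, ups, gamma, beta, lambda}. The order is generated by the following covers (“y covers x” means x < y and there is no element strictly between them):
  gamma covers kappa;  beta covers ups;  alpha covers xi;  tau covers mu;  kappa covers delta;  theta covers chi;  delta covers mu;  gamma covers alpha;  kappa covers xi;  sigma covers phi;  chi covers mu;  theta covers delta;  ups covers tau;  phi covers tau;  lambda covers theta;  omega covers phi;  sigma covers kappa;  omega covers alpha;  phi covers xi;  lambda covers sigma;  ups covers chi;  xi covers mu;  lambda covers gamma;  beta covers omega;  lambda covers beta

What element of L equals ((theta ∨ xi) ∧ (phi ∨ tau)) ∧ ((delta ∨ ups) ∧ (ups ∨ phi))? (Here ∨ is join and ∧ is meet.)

theta ∨ xi = lambda
phi ∨ tau = phi
lambda ∧ phi = phi
delta ∨ ups = lambda
ups ∨ phi = beta
lambda ∧ beta = beta
phi ∧ beta = phi

phi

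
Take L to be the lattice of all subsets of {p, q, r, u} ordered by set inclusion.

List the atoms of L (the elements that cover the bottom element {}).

The atoms are exactly the elements that cover {}: {p}, {q}, {r}, {u}.

{p}, {q}, {r}, {u}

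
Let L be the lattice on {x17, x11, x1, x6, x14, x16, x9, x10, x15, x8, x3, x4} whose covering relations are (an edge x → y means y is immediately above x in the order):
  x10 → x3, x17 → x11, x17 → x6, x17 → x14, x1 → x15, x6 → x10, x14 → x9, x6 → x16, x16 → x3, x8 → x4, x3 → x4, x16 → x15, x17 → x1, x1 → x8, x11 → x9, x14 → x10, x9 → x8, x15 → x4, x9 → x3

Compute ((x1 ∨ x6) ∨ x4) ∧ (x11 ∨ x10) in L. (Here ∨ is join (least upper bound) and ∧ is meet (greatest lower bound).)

x3

x1 ∨ x6 = x15
x15 ∨ x4 = x4
x11 ∨ x10 = x3
x4 ∧ x3 = x3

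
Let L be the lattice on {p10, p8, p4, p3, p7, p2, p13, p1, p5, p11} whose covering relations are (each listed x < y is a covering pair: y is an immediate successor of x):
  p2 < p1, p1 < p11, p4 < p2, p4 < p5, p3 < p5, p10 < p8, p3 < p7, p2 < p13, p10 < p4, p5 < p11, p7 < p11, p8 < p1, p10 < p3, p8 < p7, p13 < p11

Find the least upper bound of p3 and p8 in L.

p7

Common upper bounds of {p3, p8}: p11, p7.
The least among these is p7.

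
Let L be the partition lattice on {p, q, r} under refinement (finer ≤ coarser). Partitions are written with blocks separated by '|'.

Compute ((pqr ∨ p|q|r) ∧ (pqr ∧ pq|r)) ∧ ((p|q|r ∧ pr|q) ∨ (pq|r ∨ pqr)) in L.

pqr ∨ p|q|r = pqr
pqr ∧ pq|r = pq|r
pqr ∧ pq|r = pq|r
p|q|r ∧ pr|q = p|q|r
pq|r ∨ pqr = pqr
p|q|r ∨ pqr = pqr
pq|r ∧ pqr = pq|r

pq|r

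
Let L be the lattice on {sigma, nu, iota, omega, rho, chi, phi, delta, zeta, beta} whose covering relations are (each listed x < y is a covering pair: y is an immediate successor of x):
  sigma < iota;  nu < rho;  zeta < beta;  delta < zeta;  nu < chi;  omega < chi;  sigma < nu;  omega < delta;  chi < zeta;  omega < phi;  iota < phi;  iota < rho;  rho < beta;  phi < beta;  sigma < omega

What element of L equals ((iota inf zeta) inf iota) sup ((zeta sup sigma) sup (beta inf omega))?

iota ∧ zeta = sigma
sigma ∧ iota = sigma
zeta ∨ sigma = zeta
beta ∧ omega = omega
zeta ∨ omega = zeta
sigma ∨ zeta = zeta

zeta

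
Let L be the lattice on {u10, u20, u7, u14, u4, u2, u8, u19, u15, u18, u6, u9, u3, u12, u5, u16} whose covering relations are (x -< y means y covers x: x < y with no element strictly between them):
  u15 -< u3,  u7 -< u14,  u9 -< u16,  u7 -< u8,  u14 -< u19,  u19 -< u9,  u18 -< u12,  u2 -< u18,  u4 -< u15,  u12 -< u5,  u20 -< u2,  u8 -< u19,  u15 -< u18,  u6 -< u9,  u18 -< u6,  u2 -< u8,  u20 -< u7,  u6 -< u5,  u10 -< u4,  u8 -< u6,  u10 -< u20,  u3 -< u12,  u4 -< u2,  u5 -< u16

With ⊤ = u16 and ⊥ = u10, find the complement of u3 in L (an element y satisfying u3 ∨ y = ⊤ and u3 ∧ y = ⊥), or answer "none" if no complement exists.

u14

Need y with u3 ∨ y = u16 and u3 ∧ y = u10.
Checking each element gives: u14.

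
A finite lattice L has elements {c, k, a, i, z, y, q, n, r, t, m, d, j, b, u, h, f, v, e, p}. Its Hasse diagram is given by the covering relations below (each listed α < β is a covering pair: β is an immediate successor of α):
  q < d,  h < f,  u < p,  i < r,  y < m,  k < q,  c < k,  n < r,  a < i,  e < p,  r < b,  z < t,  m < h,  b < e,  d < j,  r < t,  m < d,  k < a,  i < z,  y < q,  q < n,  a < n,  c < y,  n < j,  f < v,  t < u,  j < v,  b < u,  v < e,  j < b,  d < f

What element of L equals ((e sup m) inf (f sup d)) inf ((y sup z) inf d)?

e ∨ m = e
f ∨ d = f
e ∧ f = f
y ∨ z = t
t ∧ d = q
f ∧ q = q

q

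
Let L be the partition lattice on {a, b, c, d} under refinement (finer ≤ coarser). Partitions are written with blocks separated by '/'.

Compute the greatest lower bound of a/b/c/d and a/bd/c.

The meet (common refinement) of a/b/c/d and a/bd/c intersects blocks pairwise, giving a/b/c/d.

a/b/c/d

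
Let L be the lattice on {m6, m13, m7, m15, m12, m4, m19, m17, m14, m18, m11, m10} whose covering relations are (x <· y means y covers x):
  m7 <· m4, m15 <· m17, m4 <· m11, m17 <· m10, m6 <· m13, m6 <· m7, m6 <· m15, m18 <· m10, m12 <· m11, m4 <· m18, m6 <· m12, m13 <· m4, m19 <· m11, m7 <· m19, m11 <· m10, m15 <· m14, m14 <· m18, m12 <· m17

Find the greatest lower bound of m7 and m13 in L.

Common lower bounds of {m7, m13}: m6.
The greatest among these is m6.

m6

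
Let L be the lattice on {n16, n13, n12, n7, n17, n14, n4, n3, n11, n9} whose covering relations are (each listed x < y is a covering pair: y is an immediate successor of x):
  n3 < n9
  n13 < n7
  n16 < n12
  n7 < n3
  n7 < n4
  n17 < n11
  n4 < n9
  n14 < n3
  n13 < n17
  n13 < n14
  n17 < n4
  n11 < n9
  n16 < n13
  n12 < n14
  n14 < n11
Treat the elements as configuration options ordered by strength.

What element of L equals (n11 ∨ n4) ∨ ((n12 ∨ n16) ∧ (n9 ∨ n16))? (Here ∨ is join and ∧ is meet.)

n9

n11 ∨ n4 = n9
n12 ∨ n16 = n12
n9 ∨ n16 = n9
n12 ∧ n9 = n12
n9 ∨ n12 = n9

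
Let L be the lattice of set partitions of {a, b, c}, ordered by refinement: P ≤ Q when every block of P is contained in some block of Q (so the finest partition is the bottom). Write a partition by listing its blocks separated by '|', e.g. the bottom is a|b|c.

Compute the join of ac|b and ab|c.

The join of ac|b and ab|c merges any blocks that overlap across the partitions, giving abc.

abc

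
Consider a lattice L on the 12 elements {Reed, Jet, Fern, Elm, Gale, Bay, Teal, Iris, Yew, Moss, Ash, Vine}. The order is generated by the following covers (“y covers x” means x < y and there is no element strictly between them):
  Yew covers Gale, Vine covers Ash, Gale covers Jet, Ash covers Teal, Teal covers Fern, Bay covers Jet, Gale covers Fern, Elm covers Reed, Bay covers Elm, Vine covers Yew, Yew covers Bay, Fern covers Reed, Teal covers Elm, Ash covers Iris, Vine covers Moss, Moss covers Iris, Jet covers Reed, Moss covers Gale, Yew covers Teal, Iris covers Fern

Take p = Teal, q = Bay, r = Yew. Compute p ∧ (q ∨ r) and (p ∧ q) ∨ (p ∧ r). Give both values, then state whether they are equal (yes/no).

Teal; Teal; yes

q ∨ r = Yew, so p ∧ (q ∨ r) = Teal ∧ Yew = Teal.
p ∧ q = Elm and p ∧ r = Teal, so (p ∧ q) ∨ (p ∧ r) = Elm ∨ Teal = Teal.
Equal: yes.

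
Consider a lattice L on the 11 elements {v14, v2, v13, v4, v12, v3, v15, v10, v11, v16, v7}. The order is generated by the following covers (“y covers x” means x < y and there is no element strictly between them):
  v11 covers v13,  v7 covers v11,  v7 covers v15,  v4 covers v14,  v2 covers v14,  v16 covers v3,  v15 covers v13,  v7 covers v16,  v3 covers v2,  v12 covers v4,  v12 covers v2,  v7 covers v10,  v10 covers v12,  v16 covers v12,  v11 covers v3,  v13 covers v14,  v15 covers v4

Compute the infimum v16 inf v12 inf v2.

Common lower bounds of {v16, v12, v2}: v14, v2.
The greatest among these is v2.

v2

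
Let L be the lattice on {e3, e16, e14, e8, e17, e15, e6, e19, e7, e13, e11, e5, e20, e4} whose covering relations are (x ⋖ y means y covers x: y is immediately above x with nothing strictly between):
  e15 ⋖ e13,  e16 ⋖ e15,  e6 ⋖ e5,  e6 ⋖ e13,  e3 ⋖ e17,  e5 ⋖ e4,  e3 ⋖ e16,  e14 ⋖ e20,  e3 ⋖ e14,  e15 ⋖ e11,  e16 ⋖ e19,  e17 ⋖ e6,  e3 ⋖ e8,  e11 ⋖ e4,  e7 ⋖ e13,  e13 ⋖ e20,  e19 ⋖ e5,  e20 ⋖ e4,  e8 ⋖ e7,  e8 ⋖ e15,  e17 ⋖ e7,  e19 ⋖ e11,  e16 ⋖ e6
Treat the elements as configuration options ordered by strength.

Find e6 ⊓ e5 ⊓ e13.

e6

Common lower bounds of {e6, e5, e13}: e16, e17, e3, e6.
The greatest among these is e6.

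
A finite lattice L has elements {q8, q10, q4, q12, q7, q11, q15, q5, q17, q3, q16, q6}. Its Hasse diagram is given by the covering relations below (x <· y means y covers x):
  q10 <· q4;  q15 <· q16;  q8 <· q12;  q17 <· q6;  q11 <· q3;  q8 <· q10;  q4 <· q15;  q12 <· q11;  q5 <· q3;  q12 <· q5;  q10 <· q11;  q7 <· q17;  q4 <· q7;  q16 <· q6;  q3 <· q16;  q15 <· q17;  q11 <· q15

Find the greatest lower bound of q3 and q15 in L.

q11

Common lower bounds of {q3, q15}: q10, q11, q12, q8.
The greatest among these is q11.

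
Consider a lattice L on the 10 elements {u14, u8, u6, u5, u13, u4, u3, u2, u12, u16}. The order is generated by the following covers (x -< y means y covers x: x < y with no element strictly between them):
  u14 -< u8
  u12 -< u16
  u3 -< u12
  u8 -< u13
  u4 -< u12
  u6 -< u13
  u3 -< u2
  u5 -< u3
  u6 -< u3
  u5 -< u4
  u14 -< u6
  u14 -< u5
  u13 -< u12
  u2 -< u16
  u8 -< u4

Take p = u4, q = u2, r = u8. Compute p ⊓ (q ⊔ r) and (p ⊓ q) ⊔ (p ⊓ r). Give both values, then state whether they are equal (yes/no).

u4; u4; yes

q ⊔ r = u16, so p ⊓ (q ⊔ r) = u4 ⊓ u16 = u4.
p ⊓ q = u5 and p ⊓ r = u8, so (p ⊓ q) ⊔ (p ⊓ r) = u5 ⊔ u8 = u4.
Equal: yes.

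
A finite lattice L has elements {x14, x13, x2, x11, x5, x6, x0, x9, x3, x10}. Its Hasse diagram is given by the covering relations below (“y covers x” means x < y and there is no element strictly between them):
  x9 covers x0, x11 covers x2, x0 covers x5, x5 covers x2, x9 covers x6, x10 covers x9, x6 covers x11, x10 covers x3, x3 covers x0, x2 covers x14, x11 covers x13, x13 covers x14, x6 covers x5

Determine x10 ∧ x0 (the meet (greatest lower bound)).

Common lower bounds of {x10, x0}: x0, x14, x2, x5.
The greatest among these is x0.

x0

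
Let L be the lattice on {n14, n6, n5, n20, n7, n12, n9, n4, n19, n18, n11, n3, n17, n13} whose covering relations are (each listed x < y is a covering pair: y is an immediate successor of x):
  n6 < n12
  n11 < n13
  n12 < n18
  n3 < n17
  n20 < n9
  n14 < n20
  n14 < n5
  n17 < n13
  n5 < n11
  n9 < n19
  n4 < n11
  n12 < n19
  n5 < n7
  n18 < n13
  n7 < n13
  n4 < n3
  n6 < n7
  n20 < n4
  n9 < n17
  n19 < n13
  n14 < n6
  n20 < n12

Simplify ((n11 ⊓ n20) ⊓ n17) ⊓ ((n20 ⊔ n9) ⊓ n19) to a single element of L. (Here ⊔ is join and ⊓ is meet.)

n11 ∧ n20 = n20
n20 ∧ n17 = n20
n20 ∨ n9 = n9
n9 ∧ n19 = n9
n20 ∧ n9 = n20

n20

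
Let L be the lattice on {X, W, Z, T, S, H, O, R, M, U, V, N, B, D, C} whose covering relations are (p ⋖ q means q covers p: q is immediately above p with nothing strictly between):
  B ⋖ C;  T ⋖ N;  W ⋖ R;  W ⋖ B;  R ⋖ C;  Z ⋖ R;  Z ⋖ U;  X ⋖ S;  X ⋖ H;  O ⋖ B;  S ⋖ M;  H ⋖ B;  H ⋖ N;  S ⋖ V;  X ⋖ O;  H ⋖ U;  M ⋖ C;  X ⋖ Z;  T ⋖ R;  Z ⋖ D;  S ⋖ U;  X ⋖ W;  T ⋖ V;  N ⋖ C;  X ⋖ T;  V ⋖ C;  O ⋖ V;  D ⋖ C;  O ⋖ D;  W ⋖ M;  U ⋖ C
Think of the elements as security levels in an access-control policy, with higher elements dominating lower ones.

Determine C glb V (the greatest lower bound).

Common lower bounds of {C, V}: O, S, T, V, X.
The greatest among these is V.

V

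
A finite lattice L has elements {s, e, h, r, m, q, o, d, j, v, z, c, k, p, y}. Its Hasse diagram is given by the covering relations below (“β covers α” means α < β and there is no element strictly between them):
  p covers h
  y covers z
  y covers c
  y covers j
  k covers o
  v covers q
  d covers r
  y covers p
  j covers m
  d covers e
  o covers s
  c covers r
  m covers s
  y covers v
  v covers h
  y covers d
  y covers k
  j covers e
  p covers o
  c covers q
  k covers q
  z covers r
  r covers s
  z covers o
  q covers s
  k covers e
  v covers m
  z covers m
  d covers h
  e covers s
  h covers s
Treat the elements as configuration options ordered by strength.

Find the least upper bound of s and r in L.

r

Common upper bounds of {s, r}: c, d, r, y, z.
The least among these is r.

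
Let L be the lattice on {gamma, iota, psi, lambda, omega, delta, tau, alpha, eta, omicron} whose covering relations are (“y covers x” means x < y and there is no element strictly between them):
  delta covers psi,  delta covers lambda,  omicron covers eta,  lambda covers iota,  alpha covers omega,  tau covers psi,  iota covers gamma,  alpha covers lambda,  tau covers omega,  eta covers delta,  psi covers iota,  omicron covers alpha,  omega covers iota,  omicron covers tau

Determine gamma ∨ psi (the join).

Common upper bounds of {gamma, psi}: delta, eta, omicron, psi, tau.
The least among these is psi.

psi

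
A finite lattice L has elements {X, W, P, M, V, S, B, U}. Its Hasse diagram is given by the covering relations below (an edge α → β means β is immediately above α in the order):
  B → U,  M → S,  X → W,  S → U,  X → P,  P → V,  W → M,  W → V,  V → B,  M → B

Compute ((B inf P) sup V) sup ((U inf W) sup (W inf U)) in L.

V

B ∧ P = P
P ∨ V = V
U ∧ W = W
W ∧ U = W
W ∨ W = W
V ∨ W = V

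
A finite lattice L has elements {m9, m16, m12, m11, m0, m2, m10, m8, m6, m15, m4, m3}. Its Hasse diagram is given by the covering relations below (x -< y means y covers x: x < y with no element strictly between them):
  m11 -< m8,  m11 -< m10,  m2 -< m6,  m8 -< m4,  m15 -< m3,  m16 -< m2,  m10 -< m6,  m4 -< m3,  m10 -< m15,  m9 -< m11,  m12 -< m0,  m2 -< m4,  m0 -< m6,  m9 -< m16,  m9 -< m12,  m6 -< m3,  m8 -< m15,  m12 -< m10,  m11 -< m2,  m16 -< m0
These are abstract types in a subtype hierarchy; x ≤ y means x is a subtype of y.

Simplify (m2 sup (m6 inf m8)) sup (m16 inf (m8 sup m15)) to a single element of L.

m6 ∧ m8 = m11
m2 ∨ m11 = m2
m8 ∨ m15 = m15
m16 ∧ m15 = m9
m2 ∨ m9 = m2

m2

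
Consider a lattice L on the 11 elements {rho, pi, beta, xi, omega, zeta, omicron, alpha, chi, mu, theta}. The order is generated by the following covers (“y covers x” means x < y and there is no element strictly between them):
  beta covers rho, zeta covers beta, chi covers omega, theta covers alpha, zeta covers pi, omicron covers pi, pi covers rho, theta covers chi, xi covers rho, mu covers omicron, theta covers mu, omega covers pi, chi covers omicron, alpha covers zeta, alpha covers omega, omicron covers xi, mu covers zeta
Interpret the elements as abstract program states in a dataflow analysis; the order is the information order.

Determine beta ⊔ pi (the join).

Common upper bounds of {beta, pi}: alpha, mu, theta, zeta.
The least among these is zeta.

zeta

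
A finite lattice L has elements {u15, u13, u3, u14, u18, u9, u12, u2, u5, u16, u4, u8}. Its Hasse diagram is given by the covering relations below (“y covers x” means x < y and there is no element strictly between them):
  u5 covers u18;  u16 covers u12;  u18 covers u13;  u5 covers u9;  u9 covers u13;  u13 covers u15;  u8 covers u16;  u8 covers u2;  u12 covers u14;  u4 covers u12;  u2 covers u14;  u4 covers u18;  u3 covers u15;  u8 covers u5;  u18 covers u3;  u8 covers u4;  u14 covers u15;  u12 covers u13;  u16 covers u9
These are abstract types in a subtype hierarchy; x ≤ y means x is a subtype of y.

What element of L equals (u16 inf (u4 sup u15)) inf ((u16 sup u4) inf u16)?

u12

u4 ∨ u15 = u4
u16 ∧ u4 = u12
u16 ∨ u4 = u8
u8 ∧ u16 = u16
u12 ∧ u16 = u12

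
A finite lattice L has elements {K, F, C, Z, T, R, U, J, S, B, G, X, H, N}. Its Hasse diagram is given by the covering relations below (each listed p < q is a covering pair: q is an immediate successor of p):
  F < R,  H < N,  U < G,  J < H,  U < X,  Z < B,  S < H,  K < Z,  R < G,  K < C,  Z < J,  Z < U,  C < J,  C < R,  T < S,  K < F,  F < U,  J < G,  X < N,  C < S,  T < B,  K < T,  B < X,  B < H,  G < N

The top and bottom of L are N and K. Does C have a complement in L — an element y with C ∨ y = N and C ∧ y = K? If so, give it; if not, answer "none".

Need y with C ∨ y = N and C ∧ y = K.
Checking each element gives: X.

X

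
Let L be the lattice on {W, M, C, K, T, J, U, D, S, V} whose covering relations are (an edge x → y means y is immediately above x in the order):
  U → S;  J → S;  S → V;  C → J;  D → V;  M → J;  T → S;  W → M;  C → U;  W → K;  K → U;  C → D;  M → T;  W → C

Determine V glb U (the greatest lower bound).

U

Common lower bounds of {V, U}: C, K, U, W.
The greatest among these is U.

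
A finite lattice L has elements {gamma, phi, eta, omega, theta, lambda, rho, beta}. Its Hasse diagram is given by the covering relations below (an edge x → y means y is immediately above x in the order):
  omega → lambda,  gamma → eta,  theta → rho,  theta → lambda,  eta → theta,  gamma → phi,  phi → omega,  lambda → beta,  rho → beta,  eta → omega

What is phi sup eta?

omega

Common upper bounds of {phi, eta}: beta, lambda, omega.
The least among these is omega.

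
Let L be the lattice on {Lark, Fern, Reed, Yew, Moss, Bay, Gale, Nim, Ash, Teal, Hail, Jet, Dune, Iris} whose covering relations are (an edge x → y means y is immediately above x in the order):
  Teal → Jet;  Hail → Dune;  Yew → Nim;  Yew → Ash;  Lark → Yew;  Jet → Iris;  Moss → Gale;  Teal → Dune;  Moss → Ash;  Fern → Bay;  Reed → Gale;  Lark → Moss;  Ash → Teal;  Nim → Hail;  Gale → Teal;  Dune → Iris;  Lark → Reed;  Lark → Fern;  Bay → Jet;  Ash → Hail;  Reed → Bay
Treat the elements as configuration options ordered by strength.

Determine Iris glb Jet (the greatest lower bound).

Jet

Common lower bounds of {Iris, Jet}: Ash, Bay, Fern, Gale, Jet, Lark, Moss, Reed, Teal, Yew.
The greatest among these is Jet.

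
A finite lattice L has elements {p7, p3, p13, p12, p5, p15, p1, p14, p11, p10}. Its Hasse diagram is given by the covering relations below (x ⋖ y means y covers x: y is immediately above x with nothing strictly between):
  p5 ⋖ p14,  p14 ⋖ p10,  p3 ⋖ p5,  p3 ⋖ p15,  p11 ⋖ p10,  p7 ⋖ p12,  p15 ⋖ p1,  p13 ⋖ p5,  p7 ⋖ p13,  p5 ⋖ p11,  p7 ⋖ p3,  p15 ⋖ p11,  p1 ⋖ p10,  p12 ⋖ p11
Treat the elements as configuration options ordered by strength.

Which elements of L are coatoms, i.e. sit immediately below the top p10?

p1, p11, p14

The coatoms are exactly the elements covered by p10: p1, p11, p14.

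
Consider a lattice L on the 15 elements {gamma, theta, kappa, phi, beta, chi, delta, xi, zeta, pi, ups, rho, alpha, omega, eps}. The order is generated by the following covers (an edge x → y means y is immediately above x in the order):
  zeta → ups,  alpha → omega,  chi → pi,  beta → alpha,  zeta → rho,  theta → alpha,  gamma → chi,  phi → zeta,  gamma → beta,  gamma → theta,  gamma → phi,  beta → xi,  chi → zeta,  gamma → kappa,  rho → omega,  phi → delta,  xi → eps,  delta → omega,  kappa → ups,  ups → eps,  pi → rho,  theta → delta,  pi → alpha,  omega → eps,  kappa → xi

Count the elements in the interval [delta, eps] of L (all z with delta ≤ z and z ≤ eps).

3

The interval [delta, eps] = {delta, eps, omega}, which has 3 elements.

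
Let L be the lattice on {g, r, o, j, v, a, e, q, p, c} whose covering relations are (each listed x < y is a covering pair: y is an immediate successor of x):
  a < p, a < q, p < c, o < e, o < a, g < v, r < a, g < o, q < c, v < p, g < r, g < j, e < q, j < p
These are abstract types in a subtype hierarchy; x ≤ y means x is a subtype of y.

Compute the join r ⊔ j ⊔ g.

p

Common upper bounds of {r, j, g}: c, p.
The least among these is p.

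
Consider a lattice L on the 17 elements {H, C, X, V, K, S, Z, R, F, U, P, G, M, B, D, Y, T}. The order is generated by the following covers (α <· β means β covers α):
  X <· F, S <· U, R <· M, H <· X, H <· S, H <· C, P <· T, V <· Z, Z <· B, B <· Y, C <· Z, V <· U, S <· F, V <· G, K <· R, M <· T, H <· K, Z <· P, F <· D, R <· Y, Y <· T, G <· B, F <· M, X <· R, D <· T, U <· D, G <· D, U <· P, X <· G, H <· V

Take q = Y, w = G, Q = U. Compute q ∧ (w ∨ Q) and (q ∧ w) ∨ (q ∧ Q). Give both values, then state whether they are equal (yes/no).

w ∨ Q = D, so q ∧ (w ∨ Q) = Y ∧ D = G.
q ∧ w = G and q ∧ Q = V, so (q ∧ w) ∨ (q ∧ Q) = G ∨ V = G.
Equal: yes.

G; G; yes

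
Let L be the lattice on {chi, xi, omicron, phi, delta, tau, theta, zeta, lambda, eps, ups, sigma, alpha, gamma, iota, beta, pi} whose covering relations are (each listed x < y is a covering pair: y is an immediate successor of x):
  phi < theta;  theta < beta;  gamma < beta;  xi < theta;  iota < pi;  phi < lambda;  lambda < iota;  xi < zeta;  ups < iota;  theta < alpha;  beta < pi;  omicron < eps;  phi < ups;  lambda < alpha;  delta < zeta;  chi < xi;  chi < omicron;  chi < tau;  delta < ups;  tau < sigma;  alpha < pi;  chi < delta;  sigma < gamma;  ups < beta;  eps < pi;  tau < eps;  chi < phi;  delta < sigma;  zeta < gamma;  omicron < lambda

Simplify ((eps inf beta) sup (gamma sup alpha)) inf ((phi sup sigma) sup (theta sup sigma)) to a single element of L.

eps ∧ beta = tau
gamma ∨ alpha = pi
tau ∨ pi = pi
phi ∨ sigma = beta
theta ∨ sigma = beta
beta ∨ beta = beta
pi ∧ beta = beta

beta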